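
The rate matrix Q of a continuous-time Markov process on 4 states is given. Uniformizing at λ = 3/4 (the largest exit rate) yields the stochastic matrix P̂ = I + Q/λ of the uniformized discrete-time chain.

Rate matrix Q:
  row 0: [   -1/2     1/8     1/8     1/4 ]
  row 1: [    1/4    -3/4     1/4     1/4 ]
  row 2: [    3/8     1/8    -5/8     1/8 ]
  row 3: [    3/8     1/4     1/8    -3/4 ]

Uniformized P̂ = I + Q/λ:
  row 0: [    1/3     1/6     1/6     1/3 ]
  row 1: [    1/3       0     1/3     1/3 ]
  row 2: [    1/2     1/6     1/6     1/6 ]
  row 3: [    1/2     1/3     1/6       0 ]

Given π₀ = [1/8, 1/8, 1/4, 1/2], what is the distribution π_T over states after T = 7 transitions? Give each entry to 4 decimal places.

π = [0.4037, 0.1753, 0.1957, 0.2252]

t=0: π = [0.1250, 0.1250, 0.2500, 0.5000]
t=1: π = [0.4583, 0.2292, 0.1875, 0.1250]
t=2: π = [0.3854, 0.1493, 0.2049, 0.2604]
t=3: π = [0.4109, 0.1852, 0.1916, 0.2124]
t=4: π = [0.4007, 0.1712, 0.1975, 0.2306]
t=5: π = [0.4047, 0.1766, 0.1952, 0.2235]
t=6: π = [0.4031, 0.1745, 0.1961, 0.2263]
t=7: π = [0.4037, 0.1753, 0.1957, 0.2252]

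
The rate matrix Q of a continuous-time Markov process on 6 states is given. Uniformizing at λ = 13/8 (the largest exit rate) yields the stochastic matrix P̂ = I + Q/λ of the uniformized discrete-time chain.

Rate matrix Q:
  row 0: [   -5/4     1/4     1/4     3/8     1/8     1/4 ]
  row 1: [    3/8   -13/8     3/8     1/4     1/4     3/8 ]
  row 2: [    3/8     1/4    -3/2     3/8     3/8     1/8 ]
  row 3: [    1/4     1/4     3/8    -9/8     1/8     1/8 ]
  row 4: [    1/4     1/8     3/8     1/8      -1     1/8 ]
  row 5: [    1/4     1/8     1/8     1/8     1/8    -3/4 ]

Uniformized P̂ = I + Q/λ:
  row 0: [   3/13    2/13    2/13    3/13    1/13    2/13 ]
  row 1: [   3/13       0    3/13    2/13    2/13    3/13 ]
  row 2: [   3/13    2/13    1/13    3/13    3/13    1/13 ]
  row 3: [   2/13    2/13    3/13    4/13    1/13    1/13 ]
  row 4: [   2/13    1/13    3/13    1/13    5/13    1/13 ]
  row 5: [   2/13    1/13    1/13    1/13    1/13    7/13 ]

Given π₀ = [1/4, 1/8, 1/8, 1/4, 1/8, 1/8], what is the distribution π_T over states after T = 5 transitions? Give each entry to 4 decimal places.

t=0: π = [0.2500, 0.1250, 0.1250, 0.2500, 0.1250, 0.1250]
t=1: π = [0.1923, 0.1154, 0.1731, 0.2019, 0.1442, 0.1731]
t=2: π = [0.1908, 0.1117, 0.1627, 0.1886, 0.1568, 0.1893]
t=3: π = [0.1896, 0.1100, 0.1619, 0.1834, 0.1588, 0.1962]
t=4: π = [0.1894, 0.1096, 0.1611, 0.1818, 0.1592, 0.1990]
t=5: π = [0.1892, 0.1094, 0.1608, 0.1812, 0.1591, 0.2002]

π = [0.1892, 0.1094, 0.1608, 0.1812, 0.1591, 0.2002]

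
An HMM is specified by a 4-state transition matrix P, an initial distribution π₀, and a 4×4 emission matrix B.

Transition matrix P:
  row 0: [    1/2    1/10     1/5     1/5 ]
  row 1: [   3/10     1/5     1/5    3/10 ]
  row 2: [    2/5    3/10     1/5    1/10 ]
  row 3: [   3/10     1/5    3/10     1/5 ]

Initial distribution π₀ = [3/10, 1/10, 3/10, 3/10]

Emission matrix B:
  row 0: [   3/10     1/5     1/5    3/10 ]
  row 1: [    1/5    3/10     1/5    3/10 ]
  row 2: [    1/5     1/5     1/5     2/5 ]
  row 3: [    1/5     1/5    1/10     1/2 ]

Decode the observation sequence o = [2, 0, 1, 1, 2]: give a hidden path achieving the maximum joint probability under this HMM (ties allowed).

path = [0, 0, 0, 0, 0]

t=0: δ = [6.000e-02, 2.000e-02, 6.000e-02, 3.000e-02]  (obs o_0=2)
t=1: δ = [9.000e-03, 3.600e-03, 2.400e-03, 2.400e-03]  ψ = [0, 2, 0, 0]  (obs o_1=0)
t=2: δ = [9.000e-04, 2.700e-04, 3.600e-04, 3.600e-04]  ψ = [0, 0, 0, 0]  (obs o_2=1)
t=3: δ = [9.000e-05, 3.240e-05, 3.600e-05, 3.600e-05]  ψ = [0, 2, 0, 0]  (obs o_3=1)
t=4: δ = [9.000e-06, 2.160e-06, 3.600e-06, 1.800e-06]  ψ = [0, 2, 0, 0]  (obs o_4=2)
backtrack: best end state = 0; path = [0, 0, 0, 0, 0]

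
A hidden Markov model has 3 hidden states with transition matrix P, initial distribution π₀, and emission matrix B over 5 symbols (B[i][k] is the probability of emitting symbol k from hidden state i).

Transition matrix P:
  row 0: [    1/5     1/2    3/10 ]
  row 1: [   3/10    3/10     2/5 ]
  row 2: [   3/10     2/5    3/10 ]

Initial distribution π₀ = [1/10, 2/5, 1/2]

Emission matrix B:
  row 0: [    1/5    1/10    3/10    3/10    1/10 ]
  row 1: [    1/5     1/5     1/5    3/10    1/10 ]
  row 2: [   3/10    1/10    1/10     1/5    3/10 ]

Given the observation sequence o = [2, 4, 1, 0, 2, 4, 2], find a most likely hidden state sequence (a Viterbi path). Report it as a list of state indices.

path = [1, 2, 1, 2, 1, 2, 0]

t=0: δ = [3.000e-02, 8.000e-02, 5.000e-02]  (obs o_0=2)
t=1: δ = [2.400e-03, 2.400e-03, 9.600e-03]  ψ = [1, 1, 1]  (obs o_1=4)
t=2: δ = [2.880e-04, 7.680e-04, 2.880e-04]  ψ = [2, 2, 2]  (obs o_2=1)
t=3: δ = [4.608e-05, 4.608e-05, 9.216e-05]  ψ = [1, 1, 1]  (obs o_3=0)
t=4: δ = [8.294e-06, 7.373e-06, 2.765e-06]  ψ = [2, 2, 2]  (obs o_4=2)
t=5: δ = [2.212e-07, 4.147e-07, 8.847e-07]  ψ = [1, 0, 1]  (obs o_5=4)
t=6: δ = [7.963e-08, 7.078e-08, 2.654e-08]  ψ = [2, 2, 2]  (obs o_6=2)
backtrack: best end state = 0; path = [1, 2, 1, 2, 1, 2, 0]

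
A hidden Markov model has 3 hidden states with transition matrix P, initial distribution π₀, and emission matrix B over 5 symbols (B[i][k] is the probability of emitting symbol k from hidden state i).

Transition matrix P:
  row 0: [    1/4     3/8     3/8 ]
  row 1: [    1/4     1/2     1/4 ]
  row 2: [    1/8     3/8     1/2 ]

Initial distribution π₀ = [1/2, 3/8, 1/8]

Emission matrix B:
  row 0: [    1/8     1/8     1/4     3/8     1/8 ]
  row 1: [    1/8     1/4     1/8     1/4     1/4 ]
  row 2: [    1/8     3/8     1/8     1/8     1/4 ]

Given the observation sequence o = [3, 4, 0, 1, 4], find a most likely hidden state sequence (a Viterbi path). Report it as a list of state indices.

t=0: δ = [1.875e-01, 9.375e-02, 1.562e-02]  (obs o_0=3)
t=1: δ = [5.859e-03, 1.758e-02, 1.758e-02]  ψ = [0, 0, 0]  (obs o_1=4)
t=2: δ = [5.493e-04, 1.099e-03, 1.099e-03]  ψ = [1, 1, 2]  (obs o_2=0)
t=3: δ = [3.433e-05, 1.373e-04, 2.060e-04]  ψ = [1, 1, 2]  (obs o_3=1)
t=4: δ = [4.292e-06, 1.931e-05, 2.575e-05]  ψ = [1, 2, 2]  (obs o_4=4)
backtrack: best end state = 2; path = [0, 2, 2, 2, 2]

path = [0, 2, 2, 2, 2]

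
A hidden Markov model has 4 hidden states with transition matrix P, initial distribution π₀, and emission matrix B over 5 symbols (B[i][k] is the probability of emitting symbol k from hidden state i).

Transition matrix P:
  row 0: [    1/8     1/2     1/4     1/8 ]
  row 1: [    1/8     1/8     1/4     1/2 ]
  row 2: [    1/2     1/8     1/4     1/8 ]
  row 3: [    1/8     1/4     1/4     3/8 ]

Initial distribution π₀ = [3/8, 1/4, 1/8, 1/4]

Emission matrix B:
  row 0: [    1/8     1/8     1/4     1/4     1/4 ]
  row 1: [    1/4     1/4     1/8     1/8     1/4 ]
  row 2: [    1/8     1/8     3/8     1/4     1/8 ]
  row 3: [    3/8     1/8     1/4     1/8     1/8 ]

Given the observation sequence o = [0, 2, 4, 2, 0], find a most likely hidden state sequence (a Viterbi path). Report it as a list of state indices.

t=0: δ = [4.688e-02, 6.250e-02, 1.562e-02, 9.375e-02]  (obs o_0=0)
t=1: δ = [2.930e-03, 2.930e-03, 8.789e-03, 8.789e-03]  ψ = [3, 0, 3, 3]  (obs o_1=2)
t=2: δ = [1.099e-03, 5.493e-04, 2.747e-04, 4.120e-04]  ψ = [2, 3, 2, 3]  (obs o_2=4)
t=3: δ = [3.433e-05, 6.866e-05, 1.030e-04, 6.866e-05]  ψ = [0, 0, 0, 1]  (obs o_3=2)
t=4: δ = [6.437e-06, 4.292e-06, 3.219e-06, 1.287e-05]  ψ = [2, 0, 2, 1]  (obs o_4=0)
backtrack: best end state = 3; path = [3, 2, 0, 1, 3]

path = [3, 2, 0, 1, 3]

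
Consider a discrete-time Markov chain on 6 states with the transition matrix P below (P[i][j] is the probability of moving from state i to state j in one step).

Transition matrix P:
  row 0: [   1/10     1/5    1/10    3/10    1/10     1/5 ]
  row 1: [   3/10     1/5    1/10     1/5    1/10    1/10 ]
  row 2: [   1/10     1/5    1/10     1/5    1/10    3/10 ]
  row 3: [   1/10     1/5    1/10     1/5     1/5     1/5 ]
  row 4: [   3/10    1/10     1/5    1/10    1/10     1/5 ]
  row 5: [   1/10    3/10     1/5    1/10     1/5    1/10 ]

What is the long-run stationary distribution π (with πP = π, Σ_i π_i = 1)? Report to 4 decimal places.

π = [0.1680, 0.2039, 0.1311, 0.1857, 0.1361, 0.1752]

Balance equations π_j = Σ_i π_i·P[i][j]:
  π_0 = 1/10·π_0 + 3/10·π_1 + 1/10·π_2 + 1/10·π_3 + 3/10·π_4 + 1/10·π_5
  π_1 = 1/5·π_0 + 1/5·π_1 + 1/5·π_2 + 1/5·π_3 + 1/10·π_4 + 3/10·π_5
  π_2 = 1/10·π_0 + 1/10·π_1 + 1/10·π_2 + 1/10·π_3 + 1/5·π_4 + 1/5·π_5
  π_3 = 3/10·π_0 + 1/5·π_1 + 1/5·π_2 + 1/5·π_3 + 1/10·π_4 + 1/10·π_5
  π_4 = 1/10·π_0 + 1/10·π_1 + 1/10·π_2 + 1/5·π_3 + 1/10·π_4 + 1/5·π_5
  normalize: π_0 + π_1 + π_2 + π_3 + π_4 + π_5 = 1
Solving the linear system gives exactly π = [5167/30756, 4181/20504, 4033/30756, 3807/20504, 761/5592, 10777/61512].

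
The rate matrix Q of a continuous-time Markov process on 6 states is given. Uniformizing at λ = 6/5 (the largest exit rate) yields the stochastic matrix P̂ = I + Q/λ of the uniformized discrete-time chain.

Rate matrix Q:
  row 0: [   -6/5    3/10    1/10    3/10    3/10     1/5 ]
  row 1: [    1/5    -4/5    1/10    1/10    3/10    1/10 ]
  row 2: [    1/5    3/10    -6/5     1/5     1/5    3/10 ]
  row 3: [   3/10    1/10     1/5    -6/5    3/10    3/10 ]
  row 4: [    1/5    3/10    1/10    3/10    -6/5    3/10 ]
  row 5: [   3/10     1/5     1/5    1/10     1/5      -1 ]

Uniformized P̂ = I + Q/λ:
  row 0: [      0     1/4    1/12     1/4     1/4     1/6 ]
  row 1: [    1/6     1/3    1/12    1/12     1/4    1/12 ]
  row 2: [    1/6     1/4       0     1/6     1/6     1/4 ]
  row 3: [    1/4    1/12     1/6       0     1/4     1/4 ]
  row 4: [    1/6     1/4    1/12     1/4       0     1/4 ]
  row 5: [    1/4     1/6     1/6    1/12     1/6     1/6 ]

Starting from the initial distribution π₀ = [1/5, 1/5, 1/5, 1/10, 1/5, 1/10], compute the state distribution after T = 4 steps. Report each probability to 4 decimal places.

t=0: π = [0.2000, 0.2000, 0.2000, 0.1000, 0.2000, 0.1000]
t=1: π = [0.1500, 0.2417, 0.0833, 0.1583, 0.1750, 0.1917]
t=2: π = [0.1708, 0.2278, 0.1056, 0.1313, 0.1833, 0.1813]
t=3: π = [0.1642, 0.2320, 0.1006, 0.1402, 0.1803, 0.1827]
t=4: π = [0.1662, 0.2307, 0.1019, 0.1374, 0.1813, 0.1824]

π = [0.1662, 0.2307, 0.1019, 0.1374, 0.1813, 0.1824]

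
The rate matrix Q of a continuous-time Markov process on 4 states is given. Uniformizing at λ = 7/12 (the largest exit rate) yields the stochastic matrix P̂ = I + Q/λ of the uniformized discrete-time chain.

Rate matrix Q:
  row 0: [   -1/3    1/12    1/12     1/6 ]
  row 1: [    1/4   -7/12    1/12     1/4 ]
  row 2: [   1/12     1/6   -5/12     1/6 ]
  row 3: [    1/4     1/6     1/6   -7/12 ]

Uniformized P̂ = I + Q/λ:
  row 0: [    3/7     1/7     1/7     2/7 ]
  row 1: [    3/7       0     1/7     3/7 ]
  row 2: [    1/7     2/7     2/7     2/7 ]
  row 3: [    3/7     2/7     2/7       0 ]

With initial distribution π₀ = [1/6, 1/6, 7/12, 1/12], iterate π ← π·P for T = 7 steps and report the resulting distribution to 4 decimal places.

π = [0.3694, 0.1812, 0.2070, 0.2424]

t=0: π = [0.1667, 0.1667, 0.5833, 0.0833]
t=1: π = [0.2619, 0.2143, 0.2381, 0.2857]
t=2: π = [0.3605, 0.1871, 0.2177, 0.2347]
t=3: π = [0.3664, 0.1808, 0.2075, 0.2454]
t=4: π = [0.3693, 0.1817, 0.2076, 0.2414]
t=5: π = [0.3693, 0.1810, 0.2070, 0.2427]
t=6: π = [0.3694, 0.1812, 0.2071, 0.2422]
t=7: π = [0.3694, 0.1812, 0.2070, 0.2424]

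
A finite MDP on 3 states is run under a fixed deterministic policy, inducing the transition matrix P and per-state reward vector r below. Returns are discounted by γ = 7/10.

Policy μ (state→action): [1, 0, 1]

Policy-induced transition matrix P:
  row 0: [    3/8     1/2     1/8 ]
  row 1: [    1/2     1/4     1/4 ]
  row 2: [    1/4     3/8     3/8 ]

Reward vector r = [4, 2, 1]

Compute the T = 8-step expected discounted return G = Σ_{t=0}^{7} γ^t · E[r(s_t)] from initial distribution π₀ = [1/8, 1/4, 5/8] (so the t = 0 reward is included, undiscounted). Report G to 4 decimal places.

t=0: π = [0.1250, 0.2500, 0.6250], E[r] = 1.6250, γ^t·E[r] = 1.625000, running G = 1.625000
t=1: π = [0.3281, 0.3594, 0.3125], E[r] = 2.3438, γ^t·E[r] = 1.640625, running G = 3.265625
t=2: π = [0.3809, 0.3711, 0.2480], E[r] = 2.5137, γ^t·E[r] = 1.231699, running G = 4.497324
t=3: π = [0.3904, 0.3762, 0.2334], E[r] = 2.5474, γ^t·E[r] = 0.873746, running G = 5.371070
t=4: π = [0.3929, 0.3768, 0.2304], E[r] = 2.5553, γ^t·E[r] = 0.613534, running G = 5.984604
t=5: π = [0.3933, 0.3770, 0.2297], E[r] = 2.5569, γ^t·E[r] = 0.429739, running G = 6.414344
t=6: π = [0.3934, 0.3770, 0.2295], E[r] = 2.5573, γ^t·E[r] = 0.300862, running G = 6.715205
t=7: π = [0.3934, 0.3770, 0.2295], E[r] = 2.5574, γ^t·E[r] = 0.210609, running G = 6.925814

G = 6.9258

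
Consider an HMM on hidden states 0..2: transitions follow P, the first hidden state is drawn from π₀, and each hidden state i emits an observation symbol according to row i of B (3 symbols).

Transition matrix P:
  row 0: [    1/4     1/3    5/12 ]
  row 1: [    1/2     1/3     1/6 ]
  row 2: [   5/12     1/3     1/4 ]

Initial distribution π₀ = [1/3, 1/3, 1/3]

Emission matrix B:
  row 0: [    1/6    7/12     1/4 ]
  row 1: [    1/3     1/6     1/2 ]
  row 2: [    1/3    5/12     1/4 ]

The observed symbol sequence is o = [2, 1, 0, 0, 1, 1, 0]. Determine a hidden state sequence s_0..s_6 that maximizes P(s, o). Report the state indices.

path = [1, 0, 2, 1, 0, 0, 2]

t=0: δ = [8.333e-02, 1.667e-01, 8.333e-02]  (obs o_0=2)
t=1: δ = [4.861e-02, 9.259e-03, 1.447e-02]  ψ = [1, 1, 0]  (obs o_1=1)
t=2: δ = [2.025e-03, 5.401e-03, 6.752e-03]  ψ = [0, 0, 0]  (obs o_2=0)
t=3: δ = [4.689e-04, 7.502e-04, 5.626e-04]  ψ = [2, 2, 2]  (obs o_3=0)
t=4: δ = [2.188e-04, 4.168e-05, 8.140e-05]  ψ = [1, 1, 0]  (obs o_4=1)
t=5: δ = [3.191e-05, 1.216e-05, 3.799e-05]  ψ = [0, 0, 0]  (obs o_5=1)
t=6: δ = [2.638e-06, 4.221e-06, 4.432e-06]  ψ = [2, 2, 0]  (obs o_6=0)
backtrack: best end state = 2; path = [1, 0, 2, 1, 0, 0, 2]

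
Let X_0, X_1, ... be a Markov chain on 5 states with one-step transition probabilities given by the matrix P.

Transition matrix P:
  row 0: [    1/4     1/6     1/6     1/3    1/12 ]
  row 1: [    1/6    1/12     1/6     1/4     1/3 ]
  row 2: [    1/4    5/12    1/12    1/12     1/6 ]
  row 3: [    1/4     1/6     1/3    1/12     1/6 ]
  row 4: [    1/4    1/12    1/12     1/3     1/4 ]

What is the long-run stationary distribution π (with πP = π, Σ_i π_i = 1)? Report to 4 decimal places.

Balance equations π_j = Σ_i π_i·P[i][j]:
  π_0 = 1/4·π_0 + 1/6·π_1 + 1/4·π_2 + 1/4·π_3 + 1/4·π_4
  π_1 = 1/6·π_0 + 1/12·π_1 + 5/12·π_2 + 1/6·π_3 + 1/12·π_4
  π_2 = 1/6·π_0 + 1/6·π_1 + 1/12·π_2 + 1/3·π_3 + 1/12·π_4
  π_3 = 1/3·π_0 + 1/4·π_1 + 1/12·π_2 + 1/12·π_3 + 1/3·π_4
  normalize: π_0 + π_1 + π_2 + π_3 + π_4 = 1
Solving the linear system gives exactly π = [2121/9022, 807/4511, 4679/27066, 5959/27066, 1741/9022].

π = [0.2351, 0.1789, 0.1729, 0.2202, 0.1930]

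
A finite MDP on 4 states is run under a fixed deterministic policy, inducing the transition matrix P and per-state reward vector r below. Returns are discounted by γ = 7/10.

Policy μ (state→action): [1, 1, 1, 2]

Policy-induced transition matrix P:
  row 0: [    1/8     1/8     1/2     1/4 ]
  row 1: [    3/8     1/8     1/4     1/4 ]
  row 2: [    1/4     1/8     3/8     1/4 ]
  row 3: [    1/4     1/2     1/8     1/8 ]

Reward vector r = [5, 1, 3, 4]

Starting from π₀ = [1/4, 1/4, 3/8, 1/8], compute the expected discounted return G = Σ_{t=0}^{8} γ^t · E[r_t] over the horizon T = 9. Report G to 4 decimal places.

G = 10.4299

t=0: π = [0.2500, 0.2500, 0.3750, 0.1250], E[r] = 3.1250, γ^t·E[r] = 3.125000, running G = 3.125000
t=1: π = [0.2500, 0.1719, 0.3438, 0.2344], E[r] = 3.3906, γ^t·E[r] = 2.373438, running G = 5.498438
t=2: π = [0.2402, 0.2129, 0.3262, 0.2207], E[r] = 3.2754, γ^t·E[r] = 1.604941, running G = 7.103379
t=3: π = [0.2466, 0.2078, 0.3232, 0.2224], E[r] = 3.3000, γ^t·E[r] = 1.131917, running G = 8.235296
t=4: π = [0.2451, 0.2084, 0.3242, 0.2222], E[r] = 3.2957, γ^t·E[r] = 0.791294, running G = 9.026590
t=5: π = [0.2454, 0.2083, 0.3240, 0.2222], E[r] = 3.2964, γ^t·E[r] = 0.554024, running G = 9.580614
t=6: π = [0.2454, 0.2083, 0.3241, 0.2222], E[r] = 3.2963, γ^t·E[r] = 0.387804, running G = 9.968418
t=7: π = [0.2454, 0.2083, 0.3241, 0.2222], E[r] = 3.2963, γ^t·E[r] = 0.271464, running G = 10.239883
t=8: π = [0.2454, 0.2083, 0.3241, 0.2222], E[r] = 3.2963, γ^t·E[r] = 0.190025, running G = 10.429907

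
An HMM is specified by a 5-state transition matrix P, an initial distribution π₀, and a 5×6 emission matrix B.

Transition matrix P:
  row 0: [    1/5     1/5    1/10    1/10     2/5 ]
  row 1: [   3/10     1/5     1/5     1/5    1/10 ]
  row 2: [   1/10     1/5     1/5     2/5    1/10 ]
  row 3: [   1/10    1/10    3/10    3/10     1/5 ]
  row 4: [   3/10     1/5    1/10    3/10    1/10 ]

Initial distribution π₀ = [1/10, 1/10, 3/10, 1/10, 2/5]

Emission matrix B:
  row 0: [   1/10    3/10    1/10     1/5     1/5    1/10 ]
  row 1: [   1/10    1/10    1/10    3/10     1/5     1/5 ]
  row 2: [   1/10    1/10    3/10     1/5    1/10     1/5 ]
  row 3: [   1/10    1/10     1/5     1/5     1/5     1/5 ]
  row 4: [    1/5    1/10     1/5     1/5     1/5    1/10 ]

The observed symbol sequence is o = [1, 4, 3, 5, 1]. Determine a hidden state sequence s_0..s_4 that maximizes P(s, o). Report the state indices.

path = [4, 0, 4, 1, 0]

t=0: δ = [3.000e-02, 1.000e-02, 3.000e-02, 1.000e-02, 4.000e-02]  (obs o_0=1)
t=1: δ = [2.400e-03, 1.600e-03, 6.000e-04, 2.400e-03, 2.400e-03]  ψ = [4, 4, 2, 2, 0]  (obs o_1=4)
t=2: δ = [1.440e-04, 1.440e-04, 1.440e-04, 1.440e-04, 1.920e-04]  ψ = [4, 0, 3, 3, 0]  (obs o_2=3)
t=3: δ = [5.760e-06, 7.680e-06, 8.640e-06, 1.152e-05, 5.760e-06]  ψ = [4, 4, 3, 2, 0]  (obs o_3=5)
t=4: δ = [6.912e-07, 1.728e-07, 3.456e-07, 3.456e-07, 2.304e-07]  ψ = [1, 2, 3, 2, 0]  (obs o_4=1)
backtrack: best end state = 0; path = [4, 0, 4, 1, 0]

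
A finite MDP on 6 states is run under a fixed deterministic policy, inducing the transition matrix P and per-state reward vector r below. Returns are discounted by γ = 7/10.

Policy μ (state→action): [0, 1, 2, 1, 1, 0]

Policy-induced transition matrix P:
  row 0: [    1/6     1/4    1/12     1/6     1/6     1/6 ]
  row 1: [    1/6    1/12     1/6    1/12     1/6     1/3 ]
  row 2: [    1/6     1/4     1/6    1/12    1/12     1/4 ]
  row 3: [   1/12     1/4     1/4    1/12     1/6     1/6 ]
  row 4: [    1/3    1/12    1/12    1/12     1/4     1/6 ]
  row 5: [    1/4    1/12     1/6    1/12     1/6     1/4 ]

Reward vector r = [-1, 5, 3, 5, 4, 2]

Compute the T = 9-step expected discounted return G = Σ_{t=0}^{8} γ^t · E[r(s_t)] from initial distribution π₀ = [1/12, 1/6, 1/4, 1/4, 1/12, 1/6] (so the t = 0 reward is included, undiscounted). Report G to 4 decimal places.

G = 9.3087

t=0: π = [0.0833, 0.1667, 0.2500, 0.2500, 0.0833, 0.1667], E[r] = 3.4167, γ^t·E[r] = 3.416667, running G = 3.416667
t=1: π = [0.1736, 0.1806, 0.1736, 0.0903, 0.1528, 0.2292], E[r] = 2.7708, γ^t·E[r] = 1.939583, running G = 5.356250
t=2: π = [0.2037, 0.1563, 0.1470, 0.0978, 0.1649, 0.2303], E[r] = 2.6279, γ^t·E[r] = 1.287668, running G = 6.643918
t=3: π = [0.2052, 0.1581, 0.1441, 0.1003, 0.1682, 0.2242], E[r] = 2.6400, γ^t·E[r] = 0.905519, running G = 7.549437
t=4: π = [0.2050, 0.1583, 0.1439, 0.1004, 0.1687, 0.2237], E[r] = 2.6423, γ^t·E[r] = 0.634420, running G = 8.183857
t=5: π = [0.2051, 0.1582, 0.1439, 0.1004, 0.1687, 0.2237], E[r] = 2.6421, γ^t·E[r] = 0.444064, running G = 8.627921
t=6: π = [0.2051, 0.1582, 0.1439, 0.1004, 0.1687, 0.2237], E[r] = 2.6421, γ^t·E[r] = 0.310843, running G = 8.938764
t=7: π = [0.2051, 0.1582, 0.1439, 0.1004, 0.1687, 0.2237], E[r] = 2.6421, γ^t·E[r] = 0.217591, running G = 9.156355
t=8: π = [0.2051, 0.1582, 0.1439, 0.1004, 0.1687, 0.2237], E[r] = 2.6421, γ^t·E[r] = 0.152313, running G = 9.308669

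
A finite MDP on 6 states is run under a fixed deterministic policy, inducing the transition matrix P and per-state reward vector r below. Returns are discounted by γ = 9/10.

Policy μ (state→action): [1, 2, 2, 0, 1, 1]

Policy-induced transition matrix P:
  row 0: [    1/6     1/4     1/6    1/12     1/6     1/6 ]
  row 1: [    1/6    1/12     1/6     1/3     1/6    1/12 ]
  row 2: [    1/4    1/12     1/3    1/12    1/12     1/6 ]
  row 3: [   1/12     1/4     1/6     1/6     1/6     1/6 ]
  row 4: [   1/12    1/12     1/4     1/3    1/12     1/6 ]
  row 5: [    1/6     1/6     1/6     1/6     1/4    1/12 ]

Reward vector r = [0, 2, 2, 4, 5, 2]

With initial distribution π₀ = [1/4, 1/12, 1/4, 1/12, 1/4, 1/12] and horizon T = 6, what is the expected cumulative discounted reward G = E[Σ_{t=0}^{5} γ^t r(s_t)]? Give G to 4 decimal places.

G = 11.5702

t=0: π = [0.2500, 0.0833, 0.2500, 0.0833, 0.2500, 0.0833], E[r] = 2.4167, γ^t·E[r] = 2.416667, running G = 2.416667
t=1: π = [0.1597, 0.1458, 0.2292, 0.1806, 0.1319, 0.1528], E[r] = 2.4375, γ^t·E[r] = 2.193750, running G = 4.610417
t=2: π = [0.1597, 0.1528, 0.2159, 0.1806, 0.1493, 0.1418], E[r] = 2.4896, γ^t·E[r] = 2.016563, running G = 6.626979
t=3: π = [0.1572, 0.1519, 0.2151, 0.1857, 0.1481, 0.1421], E[r] = 2.5013, γ^t·E[r] = 1.823414, running G = 8.450393
t=4: π = [0.1568, 0.1523, 0.2149, 0.1856, 0.1482, 0.1422], E[r] = 2.5025, γ^t·E[r] = 1.641861, running G = 10.092254
t=5: π = [0.1567, 0.1522, 0.2148, 0.1858, 0.1483, 0.1421], E[r] = 2.5029, γ^t·E[r] = 1.477912, running G = 11.570167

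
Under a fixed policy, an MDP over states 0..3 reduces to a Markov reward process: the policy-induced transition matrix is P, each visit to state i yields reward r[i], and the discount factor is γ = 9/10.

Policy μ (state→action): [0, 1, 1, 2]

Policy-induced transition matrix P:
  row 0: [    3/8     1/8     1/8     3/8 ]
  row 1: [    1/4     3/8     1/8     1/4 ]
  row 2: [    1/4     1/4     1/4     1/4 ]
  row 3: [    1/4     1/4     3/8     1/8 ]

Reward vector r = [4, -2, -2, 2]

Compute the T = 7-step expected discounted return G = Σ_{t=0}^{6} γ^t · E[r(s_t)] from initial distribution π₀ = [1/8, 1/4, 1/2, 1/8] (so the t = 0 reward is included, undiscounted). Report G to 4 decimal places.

G = 2.1858

t=0: π = [0.1250, 0.2500, 0.5000, 0.1250], E[r] = -0.7500, γ^t·E[r] = -0.750000, running G = -0.750000
t=1: π = [0.2656, 0.2656, 0.2188, 0.2500], E[r] = 0.5938, γ^t·E[r] = 0.534375, running G = -0.215625
t=2: π = [0.2832, 0.2500, 0.2148, 0.2520], E[r] = 0.7070, γ^t·E[r] = 0.572695, running G = 0.357070
t=3: π = [0.2854, 0.2458, 0.2148, 0.2539], E[r] = 0.7280, γ^t·E[r] = 0.530732, running G = 0.887802
t=4: π = [0.2857, 0.2451, 0.2153, 0.2539], E[r] = 0.7298, γ^t·E[r] = 0.478820, running G = 1.366622
t=5: π = [0.2857, 0.2449, 0.2154, 0.2540], E[r] = 0.7301, γ^t·E[r] = 0.431132, running G = 1.797754
t=6: π = [0.2857, 0.2449, 0.2154, 0.2540], E[r] = 0.7302, γ^t·E[r] = 0.388033, running G = 2.185787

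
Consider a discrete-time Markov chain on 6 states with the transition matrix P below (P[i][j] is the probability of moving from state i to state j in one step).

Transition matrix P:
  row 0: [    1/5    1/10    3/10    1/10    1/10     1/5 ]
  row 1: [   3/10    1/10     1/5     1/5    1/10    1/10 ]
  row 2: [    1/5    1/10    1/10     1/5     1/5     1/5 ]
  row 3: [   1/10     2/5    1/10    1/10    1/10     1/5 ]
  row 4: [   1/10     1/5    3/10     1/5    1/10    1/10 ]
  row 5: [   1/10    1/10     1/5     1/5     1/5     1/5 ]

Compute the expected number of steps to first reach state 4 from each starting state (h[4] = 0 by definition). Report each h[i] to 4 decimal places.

First-step conditioning: h[4] = 0; for i ≠ 4, h[i] = 1 + Σ_k P[i][k]·h[k].
  h[0] = 1 + 1/5·h[0] + 1/10·h[1] + 3/10·h[2] + 1/10·h[3] + 1/5·h[5]
  h[1] = 1 + 3/10·h[0] + 1/10·h[1] + 1/5·h[2] + 1/5·h[3] + 1/10·h[5]
  h[2] = 1 + 1/5·h[0] + 1/10·h[1] + 1/10·h[2] + 1/5·h[3] + 1/5·h[5]
  h[3] = 1 + 1/10·h[0] + 2/5·h[1] + 1/10·h[2] + 1/10·h[3] + 1/5·h[5]
  h[5] = 1 + 1/10·h[0] + 1/10·h[1] + 1/5·h[2] + 1/5·h[3] + 1/5·h[5]
Solving the 5×5 linear system over states ≠ 4 gives exactly h = [59515/8227, 60665/8227, 54665/8227, 60830/8227, 0, 54180/8227] (h[4] = 0 is the target).

h = [7.2341, 7.3739, 6.6446, 7.3939, 0.0000, 6.5856]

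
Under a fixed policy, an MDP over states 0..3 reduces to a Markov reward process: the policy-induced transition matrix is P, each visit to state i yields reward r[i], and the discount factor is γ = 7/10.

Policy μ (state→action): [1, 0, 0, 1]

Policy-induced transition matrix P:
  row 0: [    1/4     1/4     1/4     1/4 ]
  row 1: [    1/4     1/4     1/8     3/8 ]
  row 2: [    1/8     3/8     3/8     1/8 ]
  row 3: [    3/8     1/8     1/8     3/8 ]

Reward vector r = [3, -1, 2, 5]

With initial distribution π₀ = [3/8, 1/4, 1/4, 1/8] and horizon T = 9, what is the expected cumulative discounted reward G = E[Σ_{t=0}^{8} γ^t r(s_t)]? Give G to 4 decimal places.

t=0: π = [0.3750, 0.2500, 0.2500, 0.1250], E[r] = 2.0000, γ^t·E[r] = 2.000000, running G = 2.000000
t=1: π = [0.2344, 0.2656, 0.2344, 0.2656], E[r] = 2.2344, γ^t·E[r] = 1.564063, running G = 3.564063
t=2: π = [0.2539, 0.2461, 0.2129, 0.2871], E[r] = 2.3770, γ^t·E[r] = 1.164707, running G = 4.728770
t=3: π = [0.2593, 0.2407, 0.2100, 0.2900], E[r] = 2.4072, γ^t·E[r] = 0.825679, running G = 5.554448
t=4: π = [0.2600, 0.2400, 0.2099, 0.2901], E[r] = 2.4103, γ^t·E[r] = 0.578722, running G = 6.133171
t=5: π = [0.2600, 0.2400, 0.2100, 0.2900], E[r] = 2.4102, γ^t·E[r] = 0.405078, running G = 6.538248
t=6: π = [0.2600, 0.2400, 0.2100, 0.2900], E[r] = 2.4100, γ^t·E[r] = 0.283538, running G = 6.821786
t=7: π = [0.2600, 0.2400, 0.2100, 0.2900], E[r] = 2.4100, γ^t·E[r] = 0.198474, running G = 7.020260
t=8: π = [0.2600, 0.2400, 0.2100, 0.2900], E[r] = 2.4100, γ^t·E[r] = 0.138932, running G = 7.159192

G = 7.1592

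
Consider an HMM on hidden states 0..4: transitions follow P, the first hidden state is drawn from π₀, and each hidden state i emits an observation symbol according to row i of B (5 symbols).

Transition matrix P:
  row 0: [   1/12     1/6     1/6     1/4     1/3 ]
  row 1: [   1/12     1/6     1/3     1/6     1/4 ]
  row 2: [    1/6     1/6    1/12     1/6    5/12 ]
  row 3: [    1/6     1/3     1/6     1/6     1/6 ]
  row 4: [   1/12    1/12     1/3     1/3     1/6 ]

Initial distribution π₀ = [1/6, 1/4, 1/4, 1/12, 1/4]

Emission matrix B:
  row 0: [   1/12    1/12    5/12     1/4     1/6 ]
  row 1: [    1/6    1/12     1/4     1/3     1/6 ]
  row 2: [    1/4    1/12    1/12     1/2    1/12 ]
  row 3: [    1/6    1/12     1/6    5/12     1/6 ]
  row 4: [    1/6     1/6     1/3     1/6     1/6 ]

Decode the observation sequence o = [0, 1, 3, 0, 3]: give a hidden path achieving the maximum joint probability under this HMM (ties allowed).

t=0: δ = [1.389e-02, 4.167e-02, 6.250e-02, 1.389e-02, 4.167e-02]  (obs o_0=0)
t=1: δ = [8.681e-04, 8.681e-04, 1.157e-03, 1.157e-03, 4.340e-03]  ψ = [2, 2, 1, 4, 2]  (obs o_1=1)
t=2: δ = [9.042e-05, 1.286e-04, 7.234e-04, 6.028e-04, 1.206e-04]  ψ = [4, 3, 4, 4, 4]  (obs o_2=3)
t=3: δ = [1.005e-05, 3.349e-05, 2.512e-05, 2.009e-05, 5.023e-05]  ψ = [2, 3, 3, 2, 2]  (obs o_3=0)
t=4: δ = [1.047e-06, 2.233e-06, 8.372e-06, 6.977e-06, 1.744e-06]  ψ = [2, 3, 4, 4, 2]  (obs o_4=3)
backtrack: best end state = 2; path = [2, 4, 2, 4, 2]

path = [2, 4, 2, 4, 2]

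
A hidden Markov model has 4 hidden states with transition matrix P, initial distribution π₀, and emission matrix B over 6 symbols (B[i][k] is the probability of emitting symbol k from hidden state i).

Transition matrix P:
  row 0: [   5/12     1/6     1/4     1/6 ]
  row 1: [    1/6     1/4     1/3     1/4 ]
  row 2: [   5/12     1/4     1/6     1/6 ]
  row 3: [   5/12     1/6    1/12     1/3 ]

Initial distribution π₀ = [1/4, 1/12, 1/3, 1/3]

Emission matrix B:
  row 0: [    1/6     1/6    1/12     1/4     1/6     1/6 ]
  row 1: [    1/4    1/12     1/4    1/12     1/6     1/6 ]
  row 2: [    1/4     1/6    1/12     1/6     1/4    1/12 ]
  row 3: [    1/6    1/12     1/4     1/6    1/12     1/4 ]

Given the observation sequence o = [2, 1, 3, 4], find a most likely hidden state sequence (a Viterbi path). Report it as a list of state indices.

t=0: δ = [2.083e-02, 2.083e-02, 2.778e-02, 8.333e-02]  (obs o_0=2)
t=1: δ = [5.787e-03, 1.157e-03, 1.157e-03, 2.315e-03]  ψ = [3, 3, 1, 3]  (obs o_1=1)
t=2: δ = [6.028e-04, 8.038e-05, 2.411e-04, 1.608e-04]  ψ = [0, 0, 0, 0]  (obs o_2=3)
t=3: δ = [4.186e-05, 1.674e-05, 3.768e-05, 8.372e-06]  ψ = [0, 0, 0, 0]  (obs o_3=4)
backtrack: best end state = 0; path = [3, 0, 0, 0]

path = [3, 0, 0, 0]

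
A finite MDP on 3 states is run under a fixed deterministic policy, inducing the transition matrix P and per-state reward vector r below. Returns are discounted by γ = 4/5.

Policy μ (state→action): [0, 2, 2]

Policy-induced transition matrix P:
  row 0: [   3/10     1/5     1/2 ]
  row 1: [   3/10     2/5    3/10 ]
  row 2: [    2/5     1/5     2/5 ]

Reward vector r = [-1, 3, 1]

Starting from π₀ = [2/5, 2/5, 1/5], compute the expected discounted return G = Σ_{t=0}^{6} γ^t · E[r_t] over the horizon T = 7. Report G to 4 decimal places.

t=0: π = [0.4000, 0.4000, 0.2000], E[r] = 1.0000, γ^t·E[r] = 1.000000, running G = 1.000000
t=1: π = [0.3200, 0.2800, 0.4000], E[r] = 0.9200, γ^t·E[r] = 0.736000, running G = 1.736000
t=2: π = [0.3400, 0.2560, 0.4040], E[r] = 0.8320, γ^t·E[r] = 0.532480, running G = 2.268480
t=3: π = [0.3404, 0.2512, 0.4084], E[r] = 0.8216, γ^t·E[r] = 0.420659, running G = 2.689139
t=4: π = [0.3408, 0.2502, 0.4089], E[r] = 0.8188, γ^t·E[r] = 0.335380, running G = 3.024520
t=5: π = [0.3409, 0.2500, 0.4091], E[r] = 0.8183, γ^t·E[r] = 0.268144, running G = 3.292664
t=6: π = [0.3409, 0.2500, 0.4091], E[r] = 0.8182, γ^t·E[r] = 0.214488, running G = 3.507152

G = 3.5072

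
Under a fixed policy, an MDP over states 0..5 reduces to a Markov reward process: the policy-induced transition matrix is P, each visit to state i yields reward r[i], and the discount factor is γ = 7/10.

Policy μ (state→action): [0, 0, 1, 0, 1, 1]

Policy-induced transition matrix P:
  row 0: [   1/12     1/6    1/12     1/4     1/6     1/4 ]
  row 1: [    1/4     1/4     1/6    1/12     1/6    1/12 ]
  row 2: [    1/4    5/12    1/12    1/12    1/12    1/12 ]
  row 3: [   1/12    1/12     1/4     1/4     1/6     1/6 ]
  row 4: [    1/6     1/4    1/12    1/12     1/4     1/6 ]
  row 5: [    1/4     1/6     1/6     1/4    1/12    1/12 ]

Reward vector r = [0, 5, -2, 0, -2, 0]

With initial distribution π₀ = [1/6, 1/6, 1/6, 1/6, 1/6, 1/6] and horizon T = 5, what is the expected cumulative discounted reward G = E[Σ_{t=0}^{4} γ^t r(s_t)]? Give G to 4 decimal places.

G = 1.0743

t=0: π = [0.1667, 0.1667, 0.1667, 0.1667, 0.1667, 0.1667], E[r] = 0.1667, γ^t·E[r] = 0.166667, running G = 0.166667
t=1: π = [0.1806, 0.2222, 0.1389, 0.1667, 0.1528, 0.1389], E[r] = 0.5278, γ^t·E[r] = 0.369444, running G = 0.536111
t=2: π = [0.1794, 0.2188, 0.1412, 0.1644, 0.1563, 0.1400], E[r] = 0.4988, γ^t·E[r] = 0.244433, running G = 0.780544
t=3: π = [0.1797, 0.2195, 0.1406, 0.1640, 0.1563, 0.1399], E[r] = 0.5039, γ^t·E[r] = 0.172823, running G = 0.953367
t=4: π = [0.1797, 0.2195, 0.1406, 0.1639, 0.1563, 0.1400], E[r] = 0.5035, γ^t·E[r] = 0.120895, running G = 1.074263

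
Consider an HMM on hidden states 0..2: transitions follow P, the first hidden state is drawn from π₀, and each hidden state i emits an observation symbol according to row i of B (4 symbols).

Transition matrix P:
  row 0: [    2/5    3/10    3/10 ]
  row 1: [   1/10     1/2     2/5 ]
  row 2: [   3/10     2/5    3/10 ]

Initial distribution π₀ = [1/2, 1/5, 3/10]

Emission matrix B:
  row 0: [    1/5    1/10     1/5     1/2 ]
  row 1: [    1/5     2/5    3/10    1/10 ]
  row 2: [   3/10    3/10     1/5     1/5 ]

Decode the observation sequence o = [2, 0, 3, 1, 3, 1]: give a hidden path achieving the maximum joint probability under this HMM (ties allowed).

path = [0, 0, 0, 2, 0, 1]

t=0: δ = [1.000e-01, 6.000e-02, 6.000e-02]  (obs o_0=2)
t=1: δ = [8.000e-03, 6.000e-03, 9.000e-03]  ψ = [0, 0, 0]  (obs o_1=0)
t=2: δ = [1.600e-03, 3.600e-04, 5.400e-04]  ψ = [0, 2, 2]  (obs o_2=3)
t=3: δ = [6.400e-05, 1.920e-04, 1.440e-04]  ψ = [0, 0, 0]  (obs o_3=1)
t=4: δ = [2.160e-05, 9.600e-06, 1.536e-05]  ψ = [2, 1, 1]  (obs o_4=3)
t=5: δ = [8.640e-07, 2.592e-06, 1.944e-06]  ψ = [0, 0, 0]  (obs o_5=1)
backtrack: best end state = 1; path = [0, 0, 0, 2, 0, 1]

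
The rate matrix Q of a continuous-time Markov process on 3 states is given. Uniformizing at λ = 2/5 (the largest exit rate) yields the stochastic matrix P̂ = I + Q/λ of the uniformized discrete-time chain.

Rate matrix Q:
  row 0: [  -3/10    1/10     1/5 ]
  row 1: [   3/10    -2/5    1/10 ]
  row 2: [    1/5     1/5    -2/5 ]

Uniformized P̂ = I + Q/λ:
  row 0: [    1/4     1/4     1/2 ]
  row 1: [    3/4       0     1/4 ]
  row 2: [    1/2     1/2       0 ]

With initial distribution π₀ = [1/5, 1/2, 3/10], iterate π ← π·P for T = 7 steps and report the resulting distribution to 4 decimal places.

t=0: π = [0.2000, 0.5000, 0.3000]
t=1: π = [0.5750, 0.2000, 0.2250]
t=2: π = [0.4063, 0.2563, 0.3375]
t=3: π = [0.4625, 0.2703, 0.2672]
t=4: π = [0.4520, 0.2492, 0.2988]
t=5: π = [0.4493, 0.2624, 0.2883]
t=6: π = [0.4533, 0.2565, 0.2903]
t=7: π = [0.4508, 0.2584, 0.2908]

π = [0.4508, 0.2584, 0.2908]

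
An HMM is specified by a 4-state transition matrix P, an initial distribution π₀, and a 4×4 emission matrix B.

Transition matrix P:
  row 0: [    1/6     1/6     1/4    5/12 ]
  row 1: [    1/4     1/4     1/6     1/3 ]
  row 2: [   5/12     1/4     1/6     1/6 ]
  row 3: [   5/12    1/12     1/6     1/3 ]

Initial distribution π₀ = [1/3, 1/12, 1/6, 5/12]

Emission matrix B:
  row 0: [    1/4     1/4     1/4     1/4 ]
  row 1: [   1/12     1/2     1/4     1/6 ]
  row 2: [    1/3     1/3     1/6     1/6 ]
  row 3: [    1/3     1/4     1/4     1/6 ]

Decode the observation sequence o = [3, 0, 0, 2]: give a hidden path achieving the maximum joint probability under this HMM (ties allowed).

t=0: δ = [8.333e-02, 1.389e-02, 2.778e-02, 6.944e-02]  (obs o_0=3)
t=1: δ = [7.234e-03, 1.157e-03, 6.944e-03, 1.157e-02]  ψ = [3, 0, 0, 0]  (obs o_1=0)
t=2: δ = [1.206e-03, 1.447e-04, 6.430e-04, 1.286e-03]  ψ = [3, 2, 3, 3]  (obs o_2=0)
t=3: δ = [1.340e-04, 5.023e-05, 5.023e-05, 1.256e-04]  ψ = [3, 0, 0, 0]  (obs o_3=2)
backtrack: best end state = 0; path = [0, 3, 3, 0]

path = [0, 3, 3, 0]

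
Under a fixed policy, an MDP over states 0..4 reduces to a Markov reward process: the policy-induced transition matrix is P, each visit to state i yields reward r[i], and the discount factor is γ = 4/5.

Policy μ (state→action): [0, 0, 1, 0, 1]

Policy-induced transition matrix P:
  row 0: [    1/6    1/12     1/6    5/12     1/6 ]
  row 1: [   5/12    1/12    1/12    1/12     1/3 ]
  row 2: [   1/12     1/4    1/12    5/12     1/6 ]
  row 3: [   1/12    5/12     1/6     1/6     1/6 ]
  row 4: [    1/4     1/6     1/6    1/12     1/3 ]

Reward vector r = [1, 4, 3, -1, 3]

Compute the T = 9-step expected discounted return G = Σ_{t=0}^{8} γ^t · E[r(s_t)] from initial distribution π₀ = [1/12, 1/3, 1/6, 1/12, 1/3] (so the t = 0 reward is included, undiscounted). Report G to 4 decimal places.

G = 9.2266

t=0: π = [0.0833, 0.3333, 0.1667, 0.0833, 0.3333], E[r] = 2.8333, γ^t·E[r] = 2.833333, running G = 2.833333
t=1: π = [0.2569, 0.1667, 0.1250, 0.1736, 0.2778], E[r] = 1.9583, γ^t·E[r] = 1.566667, running G = 4.400000
t=2: π = [0.2066, 0.1852, 0.1424, 0.2251, 0.2407], E[r] = 1.8715, γ^t·E[r] = 1.197778, running G = 5.597778
t=3: π = [0.2024, 0.2022, 0.1394, 0.2184, 0.2377], E[r] = 1.9237, γ^t·E[r] = 0.984938, running G = 6.582716
t=4: π = [0.2072, 0.1992, 0.1382, 0.2155, 0.2400], E[r] = 1.9229, γ^t·E[r] = 0.787638, running G = 7.370354
t=5: π = [0.2070, 0.1982, 0.1386, 0.2164, 0.2399], E[r] = 1.9185, γ^t·E[r] = 0.628663, running G = 7.999017
t=6: π = [0.2066, 0.1986, 0.1386, 0.2165, 0.2397], E[r] = 1.9191, γ^t·E[r] = 0.503087, running G = 8.502104
t=7: π = [0.2067, 0.1986, 0.1386, 0.2165, 0.2397], E[r] = 1.9194, γ^t·E[r] = 0.402529, running G = 8.904633
t=8: π = [0.2067, 0.1986, 0.1386, 0.2165, 0.2397], E[r] = 1.9193, γ^t·E[r] = 0.322010, running G = 9.226643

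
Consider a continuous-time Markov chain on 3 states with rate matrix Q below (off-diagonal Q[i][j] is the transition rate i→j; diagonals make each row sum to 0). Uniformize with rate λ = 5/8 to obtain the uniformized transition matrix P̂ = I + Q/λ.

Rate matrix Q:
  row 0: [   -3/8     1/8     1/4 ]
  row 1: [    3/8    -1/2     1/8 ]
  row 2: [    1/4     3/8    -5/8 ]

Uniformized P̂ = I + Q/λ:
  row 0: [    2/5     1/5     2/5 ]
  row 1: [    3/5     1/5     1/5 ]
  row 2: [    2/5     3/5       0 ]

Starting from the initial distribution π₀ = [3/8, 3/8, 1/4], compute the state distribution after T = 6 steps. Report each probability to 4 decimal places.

π = [0.4595, 0.2973, 0.2432]

t=0: π = [0.3750, 0.3750, 0.2500]
t=1: π = [0.4750, 0.3000, 0.2250]
t=2: π = [0.4600, 0.2900, 0.2500]
t=3: π = [0.4580, 0.3000, 0.2420]
t=4: π = [0.4600, 0.2968, 0.2432]
t=5: π = [0.4594, 0.2973, 0.2434]
t=6: π = [0.4595, 0.2973, 0.2432]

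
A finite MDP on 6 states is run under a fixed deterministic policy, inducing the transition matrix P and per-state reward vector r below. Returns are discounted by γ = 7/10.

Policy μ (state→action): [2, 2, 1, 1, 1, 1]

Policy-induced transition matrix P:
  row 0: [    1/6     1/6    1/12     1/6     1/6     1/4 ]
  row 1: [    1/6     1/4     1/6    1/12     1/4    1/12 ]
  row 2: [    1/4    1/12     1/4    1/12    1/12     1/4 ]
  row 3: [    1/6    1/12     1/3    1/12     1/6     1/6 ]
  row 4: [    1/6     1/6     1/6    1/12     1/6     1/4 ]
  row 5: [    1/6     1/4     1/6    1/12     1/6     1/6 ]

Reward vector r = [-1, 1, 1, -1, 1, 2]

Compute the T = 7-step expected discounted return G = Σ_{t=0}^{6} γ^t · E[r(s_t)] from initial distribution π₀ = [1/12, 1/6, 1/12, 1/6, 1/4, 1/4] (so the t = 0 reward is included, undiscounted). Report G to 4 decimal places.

t=0: π = [0.0833, 0.1667, 0.0833, 0.1667, 0.2500, 0.2500], E[r] = 0.7500, γ^t·E[r] = 0.750000, running G = 0.750000
t=1: π = [0.1736, 0.1806, 0.1944, 0.0903, 0.1736, 0.1875], E[r] = 0.6597, γ^t·E[r] = 0.461806, running G = 1.211806
t=2: π = [0.1829, 0.1736, 0.1834, 0.0978, 0.1655, 0.1968], E[r] = 0.6354, γ^t·E[r] = 0.311354, running G = 1.523160
t=3: π = [0.1820, 0.1741, 0.1830, 0.0986, 0.1658, 0.1965], E[r] = 0.6355, γ^t·E[r] = 0.217964, running G = 1.741124
t=4: π = [0.1819, 0.1741, 0.1832, 0.0985, 0.1659, 0.1964], E[r] = 0.6356, γ^t·E[r] = 0.152599, running G = 1.893723
t=5: π = [0.1819, 0.1741, 0.1832, 0.0985, 0.1659, 0.1964], E[r] = 0.6356, γ^t·E[r] = 0.106819, running G = 2.000542
t=6: π = [0.1819, 0.1741, 0.1832, 0.0985, 0.1659, 0.1964], E[r] = 0.6356, γ^t·E[r] = 0.074773, running G = 2.075315

G = 2.0753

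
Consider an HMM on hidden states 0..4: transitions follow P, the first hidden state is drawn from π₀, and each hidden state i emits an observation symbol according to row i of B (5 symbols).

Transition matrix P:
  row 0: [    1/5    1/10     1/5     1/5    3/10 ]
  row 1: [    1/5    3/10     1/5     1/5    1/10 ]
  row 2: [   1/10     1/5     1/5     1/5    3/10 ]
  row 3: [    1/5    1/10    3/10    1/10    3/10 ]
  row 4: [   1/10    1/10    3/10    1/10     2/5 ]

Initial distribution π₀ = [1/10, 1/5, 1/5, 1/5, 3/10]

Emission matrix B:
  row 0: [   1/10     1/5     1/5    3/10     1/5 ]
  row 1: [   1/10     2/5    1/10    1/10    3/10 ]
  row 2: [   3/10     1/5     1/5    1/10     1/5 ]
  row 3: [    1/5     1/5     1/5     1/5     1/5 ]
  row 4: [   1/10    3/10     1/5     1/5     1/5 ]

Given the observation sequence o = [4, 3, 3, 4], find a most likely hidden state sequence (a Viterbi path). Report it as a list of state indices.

t=0: δ = [2.000e-02, 6.000e-02, 4.000e-02, 4.000e-02, 6.000e-02]  (obs o_0=4)
t=1: δ = [3.600e-03, 1.800e-03, 1.800e-03, 2.400e-03, 4.800e-03]  ψ = [1, 1, 4, 1, 4]  (obs o_1=3)
t=2: δ = [2.160e-04, 5.400e-05, 1.440e-04, 1.440e-04, 3.840e-04]  ψ = [0, 1, 4, 0, 4]  (obs o_2=3)
t=3: δ = [8.640e-06, 1.152e-05, 2.304e-05, 8.640e-06, 3.072e-05]  ψ = [0, 4, 4, 0, 4]  (obs o_3=4)
backtrack: best end state = 4; path = [4, 4, 4, 4]

path = [4, 4, 4, 4]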